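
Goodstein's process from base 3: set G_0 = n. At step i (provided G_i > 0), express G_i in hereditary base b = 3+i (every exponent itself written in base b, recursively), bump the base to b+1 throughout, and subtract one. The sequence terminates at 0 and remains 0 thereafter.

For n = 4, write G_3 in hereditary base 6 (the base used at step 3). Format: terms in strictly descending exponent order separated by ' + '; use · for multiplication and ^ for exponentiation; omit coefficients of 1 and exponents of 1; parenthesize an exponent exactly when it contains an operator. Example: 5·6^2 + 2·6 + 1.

G_0 = 4. HB_3(4) = 3 + 1. Bump = 5. G_1 = 4.
G_1 = 4. HB_4(4) = 4. Bump = 5. G_2 = 4.
G_2 = 4. HB_5(4) = 4. Bump = 4. G_3 = 3.
G_3 = 3. HB_6(3) = 3. Bump = 3. G_4 = 2.

3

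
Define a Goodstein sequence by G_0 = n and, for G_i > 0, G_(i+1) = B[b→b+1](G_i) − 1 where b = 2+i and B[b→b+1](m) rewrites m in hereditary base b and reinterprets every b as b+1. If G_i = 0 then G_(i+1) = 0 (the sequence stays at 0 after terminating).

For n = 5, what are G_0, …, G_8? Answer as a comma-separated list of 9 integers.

5, 27, 255, 467, 775, 1197, 1751, 2454, 3325

5 —HB2→ 2^2 + 1 —bump→ 3^3 + 1 = 28 —(−1)→ 27
27 —HB3→ 3^3 —bump→ 4^4 = 256 —(−1)→ 255
255 —HB4→ 3·4^3 + 3·4^2 + 3·4 + 3 —bump→ 3·5^3 + 3·5^2 + 3·5 + 3 = 468 —(−1)→ 467
467 —HB5→ 3·5^3 + 3·5^2 + 3·5 + 2 —bump→ 3·6^3 + 3·6^2 + 3·6 + 2 = 776 —(−1)→ 775
775 —HB6→ 3·6^3 + 3·6^2 + 3·6 + 1 —bump→ 3·7^3 + 3·7^2 + 3·7 + 1 = 1198 —(−1)→ 1197
1197 —HB7→ 3·7^3 + 3·7^2 + 3·7 —bump→ 3·8^3 + 3·8^2 + 3·8 = 1752 —(−1)→ 1751
1751 —HB8→ 3·8^3 + 3·8^2 + 2·8 + 7 —bump→ 3·9^3 + 3·9^2 + 2·9 + 7 = 2455 —(−1)→ 2454
2454 —HB9→ 3·9^3 + 3·9^2 + 2·9 + 6 —bump→ 3·10^3 + 3·10^2 + 2·10 + 6 = 3326 —(−1)→ 3325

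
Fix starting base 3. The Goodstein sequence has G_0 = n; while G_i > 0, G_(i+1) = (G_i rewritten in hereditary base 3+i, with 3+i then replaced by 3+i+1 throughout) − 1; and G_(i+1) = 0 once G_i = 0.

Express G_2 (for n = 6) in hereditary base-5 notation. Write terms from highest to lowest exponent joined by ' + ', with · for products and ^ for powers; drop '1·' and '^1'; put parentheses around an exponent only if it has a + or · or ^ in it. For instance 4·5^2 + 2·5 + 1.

5 + 2

(0) 6|_3 = 2·3 ↦ 2·4|_4 = 8 ⇒ 7
(1) 7|_4 = 4 + 3 ↦ 5 + 3|_5 = 8 ⇒ 7
(2) 7|_5 = 5 + 2 ↦ 6 + 2|_6 = 8 ⇒ 7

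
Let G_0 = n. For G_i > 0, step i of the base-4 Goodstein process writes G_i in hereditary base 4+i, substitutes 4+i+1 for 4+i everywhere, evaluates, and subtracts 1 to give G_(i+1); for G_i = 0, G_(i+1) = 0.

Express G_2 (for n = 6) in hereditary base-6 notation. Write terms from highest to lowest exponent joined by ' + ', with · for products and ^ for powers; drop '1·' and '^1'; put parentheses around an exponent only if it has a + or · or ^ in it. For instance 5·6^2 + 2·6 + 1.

6

base 4: 6 = 4 + 2; at 5: 5 + 2 = 7; next = 6
base 5: 6 = 5 + 1; at 6: 6 + 1 = 7; next = 6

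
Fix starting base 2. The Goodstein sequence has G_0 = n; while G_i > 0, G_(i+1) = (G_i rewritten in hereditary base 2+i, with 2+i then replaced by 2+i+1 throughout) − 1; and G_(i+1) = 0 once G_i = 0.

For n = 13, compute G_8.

step 0: 13 = 2^(2 + 1) + 2^2 + 1; sub 3 for 2: 3^(3 + 1) + 3^3 + 1; = 109; G_1 = 109−1 = 108
step 1: 108 = 3^(3 + 1) + 3^3; sub 4 for 3: 4^(4 + 1) + 4^4; = 1280; G_2 = 1280−1 = 1279
step 2: 1279 = 4^(4 + 1) + 3·4^3 + 3·4^2 + 3·4 + 3; sub 5 for 4: 5^(5 + 1) + 3·5^3 + 3·5^2 + 3·5 + 3; = 16093; G_3 = 16093−1 = 16092
step 3: 16092 = 5^(5 + 1) + 3·5^3 + 3·5^2 + 3·5 + 2; sub 6 for 5: 6^(6 + 1) + 3·6^3 + 3·6^2 + 3·6 + 2; = 280712; G_4 = 280712−1 = 280711
step 4: 280711 = 6^(6 + 1) + 3·6^3 + 3·6^2 + 3·6 + 1; sub 7 for 6: 7^(7 + 1) + 3·7^3 + 3·7^2 + 3·7 + 1; = 5765999; G_5 = 5765999−1 = 5765998
step 5: 5765998 = 7^(7 + 1) + 3·7^3 + 3·7^2 + 3·7; sub 8 for 7: 8^(8 + 1) + 3·8^3 + 3·8^2 + 3·8; = 134219480; G_6 = 134219480−1 = 134219479
step 6: 134219479 = 8^(8 + 1) + 3·8^3 + 3·8^2 + 2·8 + 7; sub 9 for 8: 9^(9 + 1) + 3·9^3 + 3·9^2 + 2·9 + 7; = 3486786856; G_7 = 3486786856−1 = 3486786855
step 7: 3486786855 = 9^(9 + 1) + 3·9^3 + 3·9^2 + 2·9 + 6; sub 10 for 9: 10^(10 + 1) + 3·10^3 + 3·10^2 + 2·10 + 6; = 100000003326; G_8 = 100000003326−1 = 100000003325

100000003325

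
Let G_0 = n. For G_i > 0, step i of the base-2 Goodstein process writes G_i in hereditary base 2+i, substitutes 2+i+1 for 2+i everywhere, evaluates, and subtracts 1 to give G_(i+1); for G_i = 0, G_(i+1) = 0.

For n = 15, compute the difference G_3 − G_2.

i=0: 15 = 2^(2 + 1) + 2^2 + 2 + 1 (b=2); 2→3: 3^(3 + 1) + 3^3 + 3 + 1 = 112; 112−1 = 111
i=1: 111 = 3^(3 + 1) + 3^3 + 3 (b=3); 3→4: 4^(4 + 1) + 4^4 + 4 = 1284; 1284−1 = 1283
i=2: 1283 = 4^(4 + 1) + 4^4 + 3 (b=4); 4→5: 5^(5 + 1) + 5^5 + 3 = 18753; 18753−1 = 18752

17469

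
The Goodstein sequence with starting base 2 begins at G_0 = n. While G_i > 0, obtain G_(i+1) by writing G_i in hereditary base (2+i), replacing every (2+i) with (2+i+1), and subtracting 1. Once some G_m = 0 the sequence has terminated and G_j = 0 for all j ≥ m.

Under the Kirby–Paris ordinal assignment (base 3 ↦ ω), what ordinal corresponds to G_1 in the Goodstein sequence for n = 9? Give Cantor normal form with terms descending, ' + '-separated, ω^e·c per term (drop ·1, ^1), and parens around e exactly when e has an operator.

(0) 9|_2 = 2^(2 + 1) + 1 ↦ 3^(3 + 1) + 1|_3 = 82 ⇒ 81
(1) 81|_3 = 3^(3 + 1) ↦ 4^(4 + 1)|_4 = 1024 ⇒ 1023

ω^(ω + 1)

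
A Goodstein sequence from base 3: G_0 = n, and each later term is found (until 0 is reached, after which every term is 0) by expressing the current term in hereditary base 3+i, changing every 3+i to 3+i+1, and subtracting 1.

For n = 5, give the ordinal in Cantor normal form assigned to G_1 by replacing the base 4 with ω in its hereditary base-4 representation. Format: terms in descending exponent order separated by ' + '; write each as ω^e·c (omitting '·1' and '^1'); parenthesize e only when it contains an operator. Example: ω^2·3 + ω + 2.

5 —HB3→ 3 + 2 —bump→ 4 + 2 = 6 —(−1)→ 5
5 —HB4→ 4 + 1 —bump→ 5 + 1 = 6 —(−1)→ 5

ω + 1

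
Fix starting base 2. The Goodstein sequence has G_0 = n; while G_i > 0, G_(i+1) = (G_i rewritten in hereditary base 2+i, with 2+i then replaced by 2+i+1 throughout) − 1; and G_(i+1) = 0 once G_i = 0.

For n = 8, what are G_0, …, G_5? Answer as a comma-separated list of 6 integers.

8, 80, 553, 6310, 93395, 1647195

G_0 = 8. HB_2(8) = 2^(2 + 1). Bump = 81. G_1 = 80.
G_1 = 80. HB_3(80) = 2·3^3 + 2·3^2 + 2·3 + 2. Bump = 554. G_2 = 553.
G_2 = 553. HB_4(553) = 2·4^4 + 2·4^2 + 2·4 + 1. Bump = 6311. G_3 = 6310.
G_3 = 6310. HB_5(6310) = 2·5^5 + 2·5^2 + 2·5. Bump = 93396. G_4 = 93395.
G_4 = 93395. HB_6(93395) = 2·6^6 + 2·6^2 + 6 + 5. Bump = 1647196. G_5 = 1647195.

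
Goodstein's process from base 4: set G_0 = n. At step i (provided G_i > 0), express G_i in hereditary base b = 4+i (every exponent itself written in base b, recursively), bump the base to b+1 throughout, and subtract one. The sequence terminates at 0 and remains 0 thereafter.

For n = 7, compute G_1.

7 —HB4→ 4 + 3 —bump→ 5 + 3 = 8 —(−1)→ 7
7 —HB5→ 5 + 2 —bump→ 6 + 2 = 8 —(−1)→ 7

7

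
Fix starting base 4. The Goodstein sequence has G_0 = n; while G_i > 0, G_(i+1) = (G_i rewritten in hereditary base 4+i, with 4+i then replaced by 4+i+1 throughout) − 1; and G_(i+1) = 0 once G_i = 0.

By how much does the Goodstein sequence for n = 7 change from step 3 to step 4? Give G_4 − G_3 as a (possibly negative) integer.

0

G_0=7  [base 4] 4 + 3  →[4↦5]→  5 + 3 = 8  −1 ⇒ G_1=7
G_1=7  [base 5] 5 + 2  →[5↦6]→  6 + 2 = 8  −1 ⇒ G_2=7
G_2=7  [base 6] 6 + 1  →[6↦7]→  7 + 1 = 8  −1 ⇒ G_3=7
G_3=7  [base 7] 7  →[7↦8]→  8 = 8  −1 ⇒ G_4=7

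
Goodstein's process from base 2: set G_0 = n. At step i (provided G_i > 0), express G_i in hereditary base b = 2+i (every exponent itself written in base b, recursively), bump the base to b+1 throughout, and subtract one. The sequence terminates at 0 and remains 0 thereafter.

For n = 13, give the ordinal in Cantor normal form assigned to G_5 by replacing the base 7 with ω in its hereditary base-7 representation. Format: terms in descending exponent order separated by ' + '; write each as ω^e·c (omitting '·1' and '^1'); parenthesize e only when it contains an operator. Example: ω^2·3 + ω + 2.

13 —HB2→ 2^(2 + 1) + 2^2 + 1 —bump→ 3^(3 + 1) + 3^3 + 1 = 109 —(−1)→ 108
108 —HB3→ 3^(3 + 1) + 3^3 —bump→ 4^(4 + 1) + 4^4 = 1280 —(−1)→ 1279
1279 —HB4→ 4^(4 + 1) + 3·4^3 + 3·4^2 + 3·4 + 3 —bump→ 5^(5 + 1) + 3·5^3 + 3·5^2 + 3·5 + 3 = 16093 —(−1)→ 16092
16092 —HB5→ 5^(5 + 1) + 3·5^3 + 3·5^2 + 3·5 + 2 —bump→ 6^(6 + 1) + 3·6^3 + 3·6^2 + 3·6 + 2 = 280712 —(−1)→ 280711
280711 —HB6→ 6^(6 + 1) + 3·6^3 + 3·6^2 + 3·6 + 1 —bump→ 7^(7 + 1) + 3·7^3 + 3·7^2 + 3·7 + 1 = 5765999 —(−1)→ 5765998
5765998 —HB7→ 7^(7 + 1) + 3·7^3 + 3·7^2 + 3·7 —bump→ 8^(8 + 1) + 3·8^3 + 3·8^2 + 3·8 = 134219480 —(−1)→ 134219479

ω^(ω + 1) + ω^3·3 + ω^2·3 + ω·3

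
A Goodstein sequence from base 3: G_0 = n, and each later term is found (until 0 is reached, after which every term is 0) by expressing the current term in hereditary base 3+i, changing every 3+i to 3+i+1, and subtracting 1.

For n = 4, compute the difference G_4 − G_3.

-1

base 3: 4 = 3 + 1; at 4: 4 + 1 = 5; next = 4
base 4: 4 = 4; at 5: 5 = 5; next = 4
base 5: 4 = 4; at 6: 4 = 4; next = 3
base 6: 3 = 3; at 7: 3 = 3; next = 2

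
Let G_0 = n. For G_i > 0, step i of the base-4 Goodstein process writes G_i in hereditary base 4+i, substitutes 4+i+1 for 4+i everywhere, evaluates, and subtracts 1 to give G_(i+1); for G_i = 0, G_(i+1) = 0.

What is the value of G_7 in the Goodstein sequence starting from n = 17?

G_0=17  [base 4] 4^2 + 1  →[4↦5]→  5^2 + 1 = 26  −1 ⇒ G_1=25
G_1=25  [base 5] 5^2  →[5↦6]→  6^2 = 36  −1 ⇒ G_2=35
G_2=35  [base 6] 5·6 + 5  →[6↦7]→  5·7 + 5 = 40  −1 ⇒ G_3=39
G_3=39  [base 7] 5·7 + 4  →[7↦8]→  5·8 + 4 = 44  −1 ⇒ G_4=43
G_4=43  [base 8] 5·8 + 3  →[8↦9]→  5·9 + 3 = 48  −1 ⇒ G_5=47
G_5=47  [base 9] 5·9 + 2  →[9↦10]→  5·10 + 2 = 52  −1 ⇒ G_6=51
G_6=51  [base 10] 5·10 + 1  →[10↦11]→  5·11 + 1 = 56  −1 ⇒ G_7=55

55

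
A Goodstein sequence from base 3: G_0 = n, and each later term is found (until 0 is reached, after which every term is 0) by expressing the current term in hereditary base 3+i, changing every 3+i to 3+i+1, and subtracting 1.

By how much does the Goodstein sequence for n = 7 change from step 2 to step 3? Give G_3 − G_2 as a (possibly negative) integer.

0

7 —HB3→ 2·3 + 1 —bump→ 2·4 + 1 = 9 —(−1)→ 8
8 —HB4→ 2·4 —bump→ 2·5 = 10 —(−1)→ 9
9 —HB5→ 5 + 4 —bump→ 6 + 4 = 10 —(−1)→ 9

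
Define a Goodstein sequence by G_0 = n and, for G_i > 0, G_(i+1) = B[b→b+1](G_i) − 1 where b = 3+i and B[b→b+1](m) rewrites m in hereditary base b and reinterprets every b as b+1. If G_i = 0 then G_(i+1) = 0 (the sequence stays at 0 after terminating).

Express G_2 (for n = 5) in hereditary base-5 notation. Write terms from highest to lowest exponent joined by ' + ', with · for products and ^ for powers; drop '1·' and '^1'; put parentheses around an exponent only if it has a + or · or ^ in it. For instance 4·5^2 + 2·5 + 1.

5

[0] 5 ≡ 3 + 2 (base 3). Lift 4: 6. −1: 5.
[1] 5 ≡ 4 + 1 (base 4). Lift 5: 6. −1: 5.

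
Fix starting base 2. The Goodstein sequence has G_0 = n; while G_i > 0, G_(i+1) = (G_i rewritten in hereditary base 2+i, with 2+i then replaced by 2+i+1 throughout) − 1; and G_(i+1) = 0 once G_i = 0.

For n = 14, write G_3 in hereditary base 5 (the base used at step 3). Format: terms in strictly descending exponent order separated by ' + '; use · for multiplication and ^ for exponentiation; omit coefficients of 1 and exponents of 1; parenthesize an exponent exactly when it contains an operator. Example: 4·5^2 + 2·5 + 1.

5^(5 + 1) + 5^5

i=0: 14 = 2^(2 + 1) + 2^2 + 2 (b=2); 2→3: 3^(3 + 1) + 3^3 + 3 = 111; 111−1 = 110
i=1: 110 = 3^(3 + 1) + 3^3 + 2 (b=3); 3→4: 4^(4 + 1) + 4^4 + 2 = 1282; 1282−1 = 1281
i=2: 1281 = 4^(4 + 1) + 4^4 + 1 (b=4); 4→5: 5^(5 + 1) + 5^5 + 1 = 18751; 18751−1 = 18750
i=3: 18750 = 5^(5 + 1) + 5^5 (b=5); 5→6: 6^(6 + 1) + 6^6 = 326592; 326592−1 = 326591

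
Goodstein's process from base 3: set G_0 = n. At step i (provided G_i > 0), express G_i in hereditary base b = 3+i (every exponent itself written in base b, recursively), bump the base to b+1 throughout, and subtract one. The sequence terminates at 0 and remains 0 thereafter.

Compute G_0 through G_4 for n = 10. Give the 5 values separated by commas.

10, 16, 24, 27, 30

10 —HB3→ 3^2 + 1 —bump→ 4^2 + 1 = 17 —(−1)→ 16
16 —HB4→ 4^2 —bump→ 5^2 = 25 —(−1)→ 24
24 —HB5→ 4·5 + 4 —bump→ 4·6 + 4 = 28 —(−1)→ 27
27 —HB6→ 4·6 + 3 —bump→ 4·7 + 3 = 31 —(−1)→ 30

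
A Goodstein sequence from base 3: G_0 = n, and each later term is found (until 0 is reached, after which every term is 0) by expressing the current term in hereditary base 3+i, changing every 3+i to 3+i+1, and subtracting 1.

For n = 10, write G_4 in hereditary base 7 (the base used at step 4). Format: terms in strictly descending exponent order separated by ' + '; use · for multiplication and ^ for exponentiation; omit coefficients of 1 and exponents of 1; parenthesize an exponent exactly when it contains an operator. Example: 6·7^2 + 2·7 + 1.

step 0: 10 = 3^2 + 1; sub 4 for 3: 4^2 + 1; = 17; G_1 = 17−1 = 16
step 1: 16 = 4^2; sub 5 for 4: 5^2; = 25; G_2 = 25−1 = 24
step 2: 24 = 4·5 + 4; sub 6 for 5: 4·6 + 4; = 28; G_3 = 28−1 = 27
step 3: 27 = 4·6 + 3; sub 7 for 6: 4·7 + 3; = 31; G_4 = 31−1 = 30
step 4: 30 = 4·7 + 2; sub 8 for 7: 4·8 + 2; = 34; G_5 = 34−1 = 33

4·7 + 2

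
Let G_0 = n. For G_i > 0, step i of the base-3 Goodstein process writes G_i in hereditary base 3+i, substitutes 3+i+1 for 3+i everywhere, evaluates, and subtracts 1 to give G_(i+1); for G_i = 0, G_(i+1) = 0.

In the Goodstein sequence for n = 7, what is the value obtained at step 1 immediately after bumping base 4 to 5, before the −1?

base 3: 7 = 2·3 + 1; at 4: 2·4 + 1 = 9; next = 8
base 4: 8 = 2·4; at 5: 2·5 = 10; next = 9

10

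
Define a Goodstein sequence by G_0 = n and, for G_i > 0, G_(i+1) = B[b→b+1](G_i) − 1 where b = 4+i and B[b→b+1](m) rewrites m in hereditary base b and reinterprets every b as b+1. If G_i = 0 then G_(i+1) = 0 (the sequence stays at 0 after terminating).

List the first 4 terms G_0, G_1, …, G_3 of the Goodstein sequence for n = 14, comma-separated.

step 0: 14 = 3·4 + 2; sub 5 for 4: 3·5 + 2; = 17; G_1 = 17−1 = 16
step 1: 16 = 3·5 + 1; sub 6 for 5: 3·6 + 1; = 19; G_2 = 19−1 = 18
step 2: 18 = 3·6; sub 7 for 6: 3·7; = 21; G_3 = 21−1 = 20

14, 16, 18, 20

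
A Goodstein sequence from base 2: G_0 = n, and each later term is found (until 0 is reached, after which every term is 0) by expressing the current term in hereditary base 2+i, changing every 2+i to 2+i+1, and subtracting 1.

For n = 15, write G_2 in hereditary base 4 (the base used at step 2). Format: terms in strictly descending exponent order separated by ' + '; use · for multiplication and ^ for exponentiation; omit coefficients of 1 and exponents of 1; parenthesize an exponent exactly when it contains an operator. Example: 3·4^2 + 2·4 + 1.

4^(4 + 1) + 4^4 + 3

step 0: 15 = 2^(2 + 1) + 2^2 + 2 + 1; sub 3 for 2: 3^(3 + 1) + 3^3 + 3 + 1; = 112; G_1 = 112−1 = 111
step 1: 111 = 3^(3 + 1) + 3^3 + 3; sub 4 for 3: 4^(4 + 1) + 4^4 + 4; = 1284; G_2 = 1284−1 = 1283
step 2: 1283 = 4^(4 + 1) + 4^4 + 3; sub 5 for 4: 5^(5 + 1) + 5^5 + 3; = 18753; G_3 = 18753−1 = 18752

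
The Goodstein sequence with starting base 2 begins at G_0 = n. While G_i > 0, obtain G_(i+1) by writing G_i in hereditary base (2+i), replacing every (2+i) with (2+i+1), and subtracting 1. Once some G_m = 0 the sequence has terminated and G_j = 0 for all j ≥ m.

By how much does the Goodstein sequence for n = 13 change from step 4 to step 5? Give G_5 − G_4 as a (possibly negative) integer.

5485287

i=0: 13 = 2^(2 + 1) + 2^2 + 1 (b=2); 2→3: 3^(3 + 1) + 3^3 + 1 = 109; 109−1 = 108
i=1: 108 = 3^(3 + 1) + 3^3 (b=3); 3→4: 4^(4 + 1) + 4^4 = 1280; 1280−1 = 1279
i=2: 1279 = 4^(4 + 1) + 3·4^3 + 3·4^2 + 3·4 + 3 (b=4); 4→5: 5^(5 + 1) + 3·5^3 + 3·5^2 + 3·5 + 3 = 16093; 16093−1 = 16092
i=3: 16092 = 5^(5 + 1) + 3·5^3 + 3·5^2 + 3·5 + 2 (b=5); 5→6: 6^(6 + 1) + 3·6^3 + 3·6^2 + 3·6 + 2 = 280712; 280712−1 = 280711
i=4: 280711 = 6^(6 + 1) + 3·6^3 + 3·6^2 + 3·6 + 1 (b=6); 6→7: 7^(7 + 1) + 3·7^3 + 3·7^2 + 3·7 + 1 = 5765999; 5765999−1 = 5765998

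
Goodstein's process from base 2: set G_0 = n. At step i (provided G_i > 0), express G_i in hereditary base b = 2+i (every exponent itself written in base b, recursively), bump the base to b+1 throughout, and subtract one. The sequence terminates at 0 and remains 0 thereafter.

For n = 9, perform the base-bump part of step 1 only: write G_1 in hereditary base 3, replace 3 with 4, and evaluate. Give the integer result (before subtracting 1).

1024

[0] 9 ≡ 2^(2 + 1) + 1 (base 2). Lift 3: 82. −1: 81.
[1] 81 ≡ 3^(3 + 1) (base 3). Lift 4: 1024. −1: 1023.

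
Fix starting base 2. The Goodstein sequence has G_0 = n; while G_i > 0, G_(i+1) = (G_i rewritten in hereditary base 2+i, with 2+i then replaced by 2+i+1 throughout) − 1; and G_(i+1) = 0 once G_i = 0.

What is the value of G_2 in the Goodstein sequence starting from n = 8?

[0] 8 ≡ 2^(2 + 1) (base 2). Lift 3: 81. −1: 80.
[1] 80 ≡ 2·3^3 + 2·3^2 + 2·3 + 2 (base 3). Lift 4: 554. −1: 553.

553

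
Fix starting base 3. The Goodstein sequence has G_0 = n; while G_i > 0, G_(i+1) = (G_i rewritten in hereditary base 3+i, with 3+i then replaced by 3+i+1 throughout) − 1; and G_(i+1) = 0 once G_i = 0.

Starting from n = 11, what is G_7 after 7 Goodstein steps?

[0] 11 ≡ 3^2 + 2 (base 3). Lift 4: 18. −1: 17.
[1] 17 ≡ 4^2 + 1 (base 4). Lift 5: 26. −1: 25.
[2] 25 ≡ 5^2 (base 5). Lift 6: 36. −1: 35.
[3] 35 ≡ 5·6 + 5 (base 6). Lift 7: 40. −1: 39.
[4] 39 ≡ 5·7 + 4 (base 7). Lift 8: 44. −1: 43.
[5] 43 ≡ 5·8 + 3 (base 8). Lift 9: 48. −1: 47.
[6] 47 ≡ 5·9 + 2 (base 9). Lift 10: 52. −1: 51.
[7] 51 ≡ 5·10 + 1 (base 10). Lift 11: 56. −1: 55.

51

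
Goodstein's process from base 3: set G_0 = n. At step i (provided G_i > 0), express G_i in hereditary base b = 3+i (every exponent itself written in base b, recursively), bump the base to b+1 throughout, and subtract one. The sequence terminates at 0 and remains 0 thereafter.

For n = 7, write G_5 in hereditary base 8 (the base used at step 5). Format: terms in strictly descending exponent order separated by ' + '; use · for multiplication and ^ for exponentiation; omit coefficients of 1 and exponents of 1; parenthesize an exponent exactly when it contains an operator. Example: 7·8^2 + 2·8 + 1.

8 + 1

step 0: 7 = 2·3 + 1; sub 4 for 3: 2·4 + 1; = 9; G_1 = 9−1 = 8
step 1: 8 = 2·4; sub 5 for 4: 2·5; = 10; G_2 = 10−1 = 9
step 2: 9 = 5 + 4; sub 6 for 5: 6 + 4; = 10; G_3 = 10−1 = 9
step 3: 9 = 6 + 3; sub 7 for 6: 7 + 3; = 10; G_4 = 10−1 = 9
step 4: 9 = 7 + 2; sub 8 for 7: 8 + 2; = 10; G_5 = 10−1 = 9
step 5: 9 = 8 + 1; sub 9 for 8: 9 + 1; = 10; G_6 = 10−1 = 9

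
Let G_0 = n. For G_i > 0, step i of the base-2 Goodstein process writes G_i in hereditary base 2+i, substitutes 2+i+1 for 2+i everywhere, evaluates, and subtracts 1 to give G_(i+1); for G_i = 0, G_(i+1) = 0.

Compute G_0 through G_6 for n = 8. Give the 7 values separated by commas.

8, 80, 553, 6310, 93395, 1647195, 33554571

G_0 = 8. HB_2(8) = 2^(2 + 1). Bump = 81. G_1 = 80.
G_1 = 80. HB_3(80) = 2·3^3 + 2·3^2 + 2·3 + 2. Bump = 554. G_2 = 553.
G_2 = 553. HB_4(553) = 2·4^4 + 2·4^2 + 2·4 + 1. Bump = 6311. G_3 = 6310.
G_3 = 6310. HB_5(6310) = 2·5^5 + 2·5^2 + 2·5. Bump = 93396. G_4 = 93395.
G_4 = 93395. HB_6(93395) = 2·6^6 + 2·6^2 + 6 + 5. Bump = 1647196. G_5 = 1647195.
G_5 = 1647195. HB_7(1647195) = 2·7^7 + 2·7^2 + 7 + 4. Bump = 33554572. G_6 = 33554571.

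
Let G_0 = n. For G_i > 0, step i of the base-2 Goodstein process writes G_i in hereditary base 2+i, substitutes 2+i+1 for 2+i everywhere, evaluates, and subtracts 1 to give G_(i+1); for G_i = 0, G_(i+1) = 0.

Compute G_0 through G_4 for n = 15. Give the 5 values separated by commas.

15, 111, 1283, 18752, 326593

15 —HB2→ 2^(2 + 1) + 2^2 + 2 + 1 —bump→ 3^(3 + 1) + 3^3 + 3 + 1 = 112 —(−1)→ 111
111 —HB3→ 3^(3 + 1) + 3^3 + 3 —bump→ 4^(4 + 1) + 4^4 + 4 = 1284 —(−1)→ 1283
1283 —HB4→ 4^(4 + 1) + 4^4 + 3 —bump→ 5^(5 + 1) + 5^5 + 3 = 18753 —(−1)→ 18752
18752 —HB5→ 5^(5 + 1) + 5^5 + 2 —bump→ 6^(6 + 1) + 6^6 + 2 = 326594 —(−1)→ 326593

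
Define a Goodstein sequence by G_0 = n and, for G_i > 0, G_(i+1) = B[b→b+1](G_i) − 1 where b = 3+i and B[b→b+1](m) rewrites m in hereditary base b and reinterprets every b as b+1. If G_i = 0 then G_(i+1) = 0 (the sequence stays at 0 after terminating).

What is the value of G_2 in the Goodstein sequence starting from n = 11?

(0) 11|_3 = 3^2 + 2 ↦ 4^2 + 2|_4 = 18 ⇒ 17
(1) 17|_4 = 4^2 + 1 ↦ 5^2 + 1|_5 = 26 ⇒ 25

25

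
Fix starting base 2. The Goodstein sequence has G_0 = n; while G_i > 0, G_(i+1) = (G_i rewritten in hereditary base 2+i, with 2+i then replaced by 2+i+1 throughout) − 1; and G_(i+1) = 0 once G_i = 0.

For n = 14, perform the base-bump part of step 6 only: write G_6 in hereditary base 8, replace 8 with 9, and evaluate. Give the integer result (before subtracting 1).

G_0=14  [base 2] 2^(2 + 1) + 2^2 + 2  →[2↦3]→  3^(3 + 1) + 3^3 + 3 = 111  −1 ⇒ G_1=110
G_1=110  [base 3] 3^(3 + 1) + 3^3 + 2  →[3↦4]→  4^(4 + 1) + 4^4 + 2 = 1282  −1 ⇒ G_2=1281
G_2=1281  [base 4] 4^(4 + 1) + 4^4 + 1  →[4↦5]→  5^(5 + 1) + 5^5 + 1 = 18751  −1 ⇒ G_3=18750
G_3=18750  [base 5] 5^(5 + 1) + 5^5  →[5↦6]→  6^(6 + 1) + 6^6 = 326592  −1 ⇒ G_4=326591
G_4=326591  [base 6] 6^(6 + 1) + 5·6^5 + 5·6^4 + 5·6^3 + 5·6^2 + 5·6 + 5  →[6↦7]→  7^(7 + 1) + 5·7^5 + 5·7^4 + 5·7^3 + 5·7^2 + 5·7 + 5 = 5862841  −1 ⇒ G_5=5862840
G_5=5862840  [base 7] 7^(7 + 1) + 5·7^5 + 5·7^4 + 5·7^3 + 5·7^2 + 5·7 + 4  →[7↦8]→  8^(8 + 1) + 5·8^5 + 5·8^4 + 5·8^3 + 5·8^2 + 5·8 + 4 = 134404972  −1 ⇒ G_6=134404971
G_6=134404971  [base 8] 8^(8 + 1) + 5·8^5 + 5·8^4 + 5·8^3 + 5·8^2 + 5·8 + 3  →[8↦9]→  9^(9 + 1) + 5·9^5 + 5·9^4 + 5·9^3 + 5·9^2 + 5·9 + 3 = 3487116549  −1 ⇒ G_7=3487116548

3487116549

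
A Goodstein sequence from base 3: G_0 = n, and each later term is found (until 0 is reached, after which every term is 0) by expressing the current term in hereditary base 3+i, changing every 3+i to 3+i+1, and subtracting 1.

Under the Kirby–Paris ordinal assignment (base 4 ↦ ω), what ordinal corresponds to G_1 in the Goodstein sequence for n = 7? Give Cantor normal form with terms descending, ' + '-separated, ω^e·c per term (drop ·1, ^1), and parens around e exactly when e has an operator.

G_0 = 7. HB_3(7) = 2·3 + 1. Bump = 9. G_1 = 8.
G_1 = 8. HB_4(8) = 2·4. Bump = 10. G_2 = 9.

ω·2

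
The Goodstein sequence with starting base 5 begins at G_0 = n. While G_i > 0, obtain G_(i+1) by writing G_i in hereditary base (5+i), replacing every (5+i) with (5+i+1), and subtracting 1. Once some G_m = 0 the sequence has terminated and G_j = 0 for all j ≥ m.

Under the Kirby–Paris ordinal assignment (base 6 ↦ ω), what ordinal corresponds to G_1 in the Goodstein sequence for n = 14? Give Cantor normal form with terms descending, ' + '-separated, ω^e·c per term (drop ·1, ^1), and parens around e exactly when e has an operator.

step 0: 14 = 2·5 + 4; sub 6 for 5: 2·6 + 4; = 16; G_1 = 16−1 = 15
step 1: 15 = 2·6 + 3; sub 7 for 6: 2·7 + 3; = 17; G_2 = 17−1 = 16

ω·2 + 3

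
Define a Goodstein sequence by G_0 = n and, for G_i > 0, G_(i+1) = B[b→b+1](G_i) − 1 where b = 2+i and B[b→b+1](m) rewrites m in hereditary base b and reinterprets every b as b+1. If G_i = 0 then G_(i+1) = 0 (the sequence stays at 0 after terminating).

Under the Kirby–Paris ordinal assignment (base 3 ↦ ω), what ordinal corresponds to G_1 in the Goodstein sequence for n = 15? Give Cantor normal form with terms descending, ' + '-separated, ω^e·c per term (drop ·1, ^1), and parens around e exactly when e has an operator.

ω^(ω + 1) + ω^ω + ω

G_0 = 15. HB_2(15) = 2^(2 + 1) + 2^2 + 2 + 1. Bump = 112. G_1 = 111.
G_1 = 111. HB_3(111) = 3^(3 + 1) + 3^3 + 3. Bump = 1284. G_2 = 1283.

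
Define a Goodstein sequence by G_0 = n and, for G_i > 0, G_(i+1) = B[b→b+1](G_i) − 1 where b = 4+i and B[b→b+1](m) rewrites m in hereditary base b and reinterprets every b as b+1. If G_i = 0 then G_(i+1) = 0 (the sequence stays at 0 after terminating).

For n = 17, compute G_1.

step 0: 17 = 4^2 + 1; sub 5 for 4: 5^2 + 1; = 26; G_1 = 26−1 = 25
step 1: 25 = 5^2; sub 6 for 5: 6^2; = 36; G_2 = 36−1 = 35

25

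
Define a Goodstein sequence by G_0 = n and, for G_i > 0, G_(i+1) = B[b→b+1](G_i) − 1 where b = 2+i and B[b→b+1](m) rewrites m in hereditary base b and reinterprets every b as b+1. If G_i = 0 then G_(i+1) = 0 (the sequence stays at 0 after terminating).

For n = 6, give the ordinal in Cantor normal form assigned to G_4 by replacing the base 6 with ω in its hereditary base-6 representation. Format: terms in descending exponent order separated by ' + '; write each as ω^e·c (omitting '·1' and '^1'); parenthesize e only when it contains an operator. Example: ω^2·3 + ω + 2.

G_0 = 6. HB_2(6) = 2^2 + 2. Bump = 30. G_1 = 29.
G_1 = 29. HB_3(29) = 3^3 + 2. Bump = 258. G_2 = 257.
G_2 = 257. HB_4(257) = 4^4 + 1. Bump = 3126. G_3 = 3125.
G_3 = 3125. HB_5(3125) = 5^5. Bump = 46656. G_4 = 46655.
G_4 = 46655. HB_6(46655) = 5·6^5 + 5·6^4 + 5·6^3 + 5·6^2 + 5·6 + 5. Bump = 98040. G_5 = 98039.

ω^5·5 + ω^4·5 + ω^3·5 + ω^2·5 + ω·5 + 5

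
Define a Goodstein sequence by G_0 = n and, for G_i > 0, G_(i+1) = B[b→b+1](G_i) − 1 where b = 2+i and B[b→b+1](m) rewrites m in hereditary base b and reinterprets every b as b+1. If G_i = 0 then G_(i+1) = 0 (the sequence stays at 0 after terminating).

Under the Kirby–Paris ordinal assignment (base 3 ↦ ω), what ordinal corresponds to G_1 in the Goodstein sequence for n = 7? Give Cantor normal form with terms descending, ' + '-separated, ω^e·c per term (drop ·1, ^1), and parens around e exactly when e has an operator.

base 2: 7 = 2^2 + 2 + 1; at 3: 3^3 + 3 + 1 = 31; next = 30
base 3: 30 = 3^3 + 3; at 4: 4^4 + 4 = 260; next = 259

ω^ω + ω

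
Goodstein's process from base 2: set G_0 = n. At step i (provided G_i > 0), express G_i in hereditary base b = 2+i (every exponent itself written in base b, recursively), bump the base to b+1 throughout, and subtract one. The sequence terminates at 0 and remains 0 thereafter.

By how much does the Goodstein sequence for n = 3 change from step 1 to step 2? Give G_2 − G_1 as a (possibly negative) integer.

G_0=3  [base 2] 2 + 1  →[2↦3]→  3 + 1 = 4  −1 ⇒ G_1=3
G_1=3  [base 3] 3  →[3↦4]→  4 = 4  −1 ⇒ G_2=3

0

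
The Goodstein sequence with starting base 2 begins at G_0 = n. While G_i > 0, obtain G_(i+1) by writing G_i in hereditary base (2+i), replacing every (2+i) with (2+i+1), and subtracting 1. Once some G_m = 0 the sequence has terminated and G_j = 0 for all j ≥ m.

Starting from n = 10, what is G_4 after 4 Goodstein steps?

279935

G_0=10  [base 2] 2^(2 + 1) + 2  →[2↦3]→  3^(3 + 1) + 3 = 84  −1 ⇒ G_1=83
G_1=83  [base 3] 3^(3 + 1) + 2  →[3↦4]→  4^(4 + 1) + 2 = 1026  −1 ⇒ G_2=1025
G_2=1025  [base 4] 4^(4 + 1) + 1  →[4↦5]→  5^(5 + 1) + 1 = 15626  −1 ⇒ G_3=15625
G_3=15625  [base 5] 5^(5 + 1)  →[5↦6]→  6^(6 + 1) = 279936  −1 ⇒ G_4=279935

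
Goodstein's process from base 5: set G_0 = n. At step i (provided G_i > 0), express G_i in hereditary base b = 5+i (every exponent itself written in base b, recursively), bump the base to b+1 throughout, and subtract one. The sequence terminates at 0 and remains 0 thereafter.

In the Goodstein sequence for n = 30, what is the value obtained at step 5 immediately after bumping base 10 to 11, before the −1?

step 0: 30 = 5^2 + 5; sub 6 for 5: 6^2 + 6; = 42; G_1 = 42−1 = 41
step 1: 41 = 6^2 + 5; sub 7 for 6: 7^2 + 5; = 54; G_2 = 54−1 = 53
step 2: 53 = 7^2 + 4; sub 8 for 7: 8^2 + 4; = 68; G_3 = 68−1 = 67
step 3: 67 = 8^2 + 3; sub 9 for 8: 9^2 + 3; = 84; G_4 = 84−1 = 83
step 4: 83 = 9^2 + 2; sub 10 for 9: 10^2 + 2; = 102; G_5 = 102−1 = 101

122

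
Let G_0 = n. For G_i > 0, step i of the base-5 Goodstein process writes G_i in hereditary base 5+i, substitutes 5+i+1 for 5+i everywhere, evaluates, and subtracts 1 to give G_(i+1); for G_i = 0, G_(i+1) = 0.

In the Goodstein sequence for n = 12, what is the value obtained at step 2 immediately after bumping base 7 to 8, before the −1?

G_0 = 12. HB_5(12) = 2·5 + 2. Bump = 14. G_1 = 13.
G_1 = 13. HB_6(13) = 2·6 + 1. Bump = 15. G_2 = 14.
G_2 = 14. HB_7(14) = 2·7. Bump = 16. G_3 = 15.

16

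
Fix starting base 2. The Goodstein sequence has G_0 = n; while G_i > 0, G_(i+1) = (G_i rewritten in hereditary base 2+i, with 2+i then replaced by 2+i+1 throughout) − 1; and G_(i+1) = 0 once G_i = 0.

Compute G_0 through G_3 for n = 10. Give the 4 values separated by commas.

10 —HB2→ 2^(2 + 1) + 2 —bump→ 3^(3 + 1) + 3 = 84 —(−1)→ 83
83 —HB3→ 3^(3 + 1) + 2 —bump→ 4^(4 + 1) + 2 = 1026 —(−1)→ 1025
1025 —HB4→ 4^(4 + 1) + 1 —bump→ 5^(5 + 1) + 1 = 15626 —(−1)→ 15625

10, 83, 1025, 15625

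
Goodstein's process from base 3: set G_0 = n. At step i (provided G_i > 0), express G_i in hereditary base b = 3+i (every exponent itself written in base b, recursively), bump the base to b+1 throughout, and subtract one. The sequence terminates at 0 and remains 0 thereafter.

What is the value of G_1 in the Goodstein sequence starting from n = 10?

16

G_0=10  [base 3] 3^2 + 1  →[3↦4]→  4^2 + 1 = 17  −1 ⇒ G_1=16
G_1=16  [base 4] 4^2  →[4↦5]→  5^2 = 25  −1 ⇒ G_2=24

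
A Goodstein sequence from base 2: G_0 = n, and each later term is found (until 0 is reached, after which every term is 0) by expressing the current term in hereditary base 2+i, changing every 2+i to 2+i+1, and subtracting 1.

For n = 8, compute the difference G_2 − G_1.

(0) 8|_2 = 2^(2 + 1) ↦ 3^(3 + 1)|_3 = 81 ⇒ 80
(1) 80|_3 = 2·3^3 + 2·3^2 + 2·3 + 2 ↦ 2·4^4 + 2·4^2 + 2·4 + 2|_4 = 554 ⇒ 553

473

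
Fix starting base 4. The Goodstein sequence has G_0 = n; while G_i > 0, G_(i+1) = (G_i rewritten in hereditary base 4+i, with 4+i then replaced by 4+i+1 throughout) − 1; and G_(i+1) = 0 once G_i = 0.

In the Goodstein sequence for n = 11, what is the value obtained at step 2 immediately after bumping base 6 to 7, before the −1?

15

step 0: 11 = 2·4 + 3; sub 5 for 4: 2·5 + 3; = 13; G_1 = 13−1 = 12
step 1: 12 = 2·5 + 2; sub 6 for 5: 2·6 + 2; = 14; G_2 = 14−1 = 13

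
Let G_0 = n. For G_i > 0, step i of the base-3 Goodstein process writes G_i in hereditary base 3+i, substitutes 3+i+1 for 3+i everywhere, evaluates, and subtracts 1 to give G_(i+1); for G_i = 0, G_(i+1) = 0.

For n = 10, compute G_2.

24

(0) 10|_3 = 3^2 + 1 ↦ 4^2 + 1|_4 = 17 ⇒ 16
(1) 16|_4 = 4^2 ↦ 5^2|_5 = 25 ⇒ 24
(2) 24|_5 = 4·5 + 4 ↦ 4·6 + 4|_6 = 28 ⇒ 27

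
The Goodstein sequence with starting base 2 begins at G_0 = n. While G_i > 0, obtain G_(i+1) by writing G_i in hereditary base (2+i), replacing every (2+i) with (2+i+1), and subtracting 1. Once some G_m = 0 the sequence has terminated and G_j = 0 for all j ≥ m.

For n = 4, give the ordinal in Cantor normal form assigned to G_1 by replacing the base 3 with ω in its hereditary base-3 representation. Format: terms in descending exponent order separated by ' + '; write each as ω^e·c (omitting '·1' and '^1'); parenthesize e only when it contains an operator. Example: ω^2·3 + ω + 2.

step 0: 4 = 2^2; sub 3 for 2: 3^3; = 27; G_1 = 27−1 = 26
step 1: 26 = 2·3^2 + 2·3 + 2; sub 4 for 3: 2·4^2 + 2·4 + 2; = 42; G_2 = 42−1 = 41

ω^2·2 + ω·2 + 2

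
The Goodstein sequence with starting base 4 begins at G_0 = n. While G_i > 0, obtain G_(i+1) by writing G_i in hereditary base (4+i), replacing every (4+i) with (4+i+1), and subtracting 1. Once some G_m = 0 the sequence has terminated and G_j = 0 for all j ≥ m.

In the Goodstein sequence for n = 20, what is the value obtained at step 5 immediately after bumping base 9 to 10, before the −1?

i=0: 20 = 4^2 + 4 (b=4); 4→5: 5^2 + 5 = 30; 30−1 = 29
i=1: 29 = 5^2 + 4 (b=5); 5→6: 6^2 + 4 = 40; 40−1 = 39
i=2: 39 = 6^2 + 3 (b=6); 6→7: 7^2 + 3 = 52; 52−1 = 51
i=3: 51 = 7^2 + 2 (b=7); 7→8: 8^2 + 2 = 66; 66−1 = 65
i=4: 65 = 8^2 + 1 (b=8); 8→9: 9^2 + 1 = 82; 82−1 = 81
i=5: 81 = 9^2 (b=9); 9→10: 10^2 = 100; 100−1 = 99

100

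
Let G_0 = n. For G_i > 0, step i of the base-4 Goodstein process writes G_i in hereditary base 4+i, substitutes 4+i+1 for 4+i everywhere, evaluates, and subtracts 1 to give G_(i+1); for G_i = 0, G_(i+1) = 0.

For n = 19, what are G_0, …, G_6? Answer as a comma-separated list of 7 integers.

step 0: 19 = 4^2 + 3; sub 5 for 4: 5^2 + 3; = 28; G_1 = 28−1 = 27
step 1: 27 = 5^2 + 2; sub 6 for 5: 6^2 + 2; = 38; G_2 = 38−1 = 37
step 2: 37 = 6^2 + 1; sub 7 for 6: 7^2 + 1; = 50; G_3 = 50−1 = 49
step 3: 49 = 7^2; sub 8 for 7: 8^2; = 64; G_4 = 64−1 = 63
step 4: 63 = 7·8 + 7; sub 9 for 8: 7·9 + 7; = 70; G_5 = 70−1 = 69
step 5: 69 = 7·9 + 6; sub 10 for 9: 7·10 + 6; = 76; G_6 = 76−1 = 75

19, 27, 37, 49, 63, 69, 75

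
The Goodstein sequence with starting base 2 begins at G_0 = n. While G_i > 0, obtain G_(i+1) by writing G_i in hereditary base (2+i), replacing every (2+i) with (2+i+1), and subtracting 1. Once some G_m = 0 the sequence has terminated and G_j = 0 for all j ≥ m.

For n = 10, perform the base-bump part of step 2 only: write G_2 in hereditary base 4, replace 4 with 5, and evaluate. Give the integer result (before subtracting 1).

15626

[0] 10 ≡ 2^(2 + 1) + 2 (base 2). Lift 3: 84. −1: 83.
[1] 83 ≡ 3^(3 + 1) + 2 (base 3). Lift 4: 1026. −1: 1025.
[2] 1025 ≡ 4^(4 + 1) + 1 (base 4). Lift 5: 15626. −1: 15625.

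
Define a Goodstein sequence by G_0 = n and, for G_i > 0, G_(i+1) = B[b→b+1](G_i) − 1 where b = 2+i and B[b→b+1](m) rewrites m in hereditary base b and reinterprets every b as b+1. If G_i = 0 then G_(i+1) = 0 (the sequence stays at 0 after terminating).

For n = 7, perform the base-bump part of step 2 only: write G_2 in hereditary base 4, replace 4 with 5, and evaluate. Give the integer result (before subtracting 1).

3128

7 —HB2→ 2^2 + 2 + 1 —bump→ 3^3 + 3 + 1 = 31 —(−1)→ 30
30 —HB3→ 3^3 + 3 —bump→ 4^4 + 4 = 260 —(−1)→ 259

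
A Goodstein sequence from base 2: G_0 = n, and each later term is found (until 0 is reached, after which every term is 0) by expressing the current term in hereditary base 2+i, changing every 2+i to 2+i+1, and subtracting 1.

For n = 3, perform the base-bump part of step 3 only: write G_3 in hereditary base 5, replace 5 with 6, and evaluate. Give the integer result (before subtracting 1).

G_0=3  [base 2] 2 + 1  →[2↦3]→  3 + 1 = 4  −1 ⇒ G_1=3
G_1=3  [base 3] 3  →[3↦4]→  4 = 4  −1 ⇒ G_2=3
G_2=3  [base 4] 3  →[4↦5]→  3 = 3  −1 ⇒ G_3=2
G_3=2  [base 5] 2  →[5↦6]→  2 = 2  −1 ⇒ G_4=1

2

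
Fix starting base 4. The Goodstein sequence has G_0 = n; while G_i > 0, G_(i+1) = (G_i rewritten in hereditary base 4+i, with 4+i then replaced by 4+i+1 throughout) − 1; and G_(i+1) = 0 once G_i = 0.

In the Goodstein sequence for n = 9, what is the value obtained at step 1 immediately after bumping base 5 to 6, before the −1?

12

base 4: 9 = 2·4 + 1; at 5: 2·5 + 1 = 11; next = 10
base 5: 10 = 2·5; at 6: 2·6 = 12; next = 11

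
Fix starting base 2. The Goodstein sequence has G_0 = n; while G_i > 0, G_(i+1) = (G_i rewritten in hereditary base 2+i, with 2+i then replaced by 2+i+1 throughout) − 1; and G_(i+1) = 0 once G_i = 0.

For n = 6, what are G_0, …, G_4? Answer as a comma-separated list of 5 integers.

6, 29, 257, 3125, 46655

base 2: 6 = 2^2 + 2; at 3: 3^3 + 3 = 30; next = 29
base 3: 29 = 3^3 + 2; at 4: 4^4 + 2 = 258; next = 257
base 4: 257 = 4^4 + 1; at 5: 5^5 + 1 = 3126; next = 3125
base 5: 3125 = 5^5; at 6: 6^6 = 46656; next = 46655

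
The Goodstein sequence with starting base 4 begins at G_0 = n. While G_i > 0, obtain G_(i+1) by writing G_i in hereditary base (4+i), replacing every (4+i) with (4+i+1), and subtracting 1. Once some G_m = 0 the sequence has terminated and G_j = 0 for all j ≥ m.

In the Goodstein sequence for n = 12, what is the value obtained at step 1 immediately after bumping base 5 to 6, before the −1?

16

G_0=12  [base 4] 3·4  →[4↦5]→  3·5 = 15  −1 ⇒ G_1=14
G_1=14  [base 5] 2·5 + 4  →[5↦6]→  2·6 + 4 = 16  −1 ⇒ G_2=15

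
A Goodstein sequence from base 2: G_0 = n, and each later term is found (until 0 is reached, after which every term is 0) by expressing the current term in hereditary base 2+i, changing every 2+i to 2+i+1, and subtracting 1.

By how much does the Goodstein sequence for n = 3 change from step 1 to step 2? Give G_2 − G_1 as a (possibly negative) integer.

3 —HB2→ 2 + 1 —bump→ 3 + 1 = 4 —(−1)→ 3
3 —HB3→ 3 —bump→ 4 = 4 —(−1)→ 3

0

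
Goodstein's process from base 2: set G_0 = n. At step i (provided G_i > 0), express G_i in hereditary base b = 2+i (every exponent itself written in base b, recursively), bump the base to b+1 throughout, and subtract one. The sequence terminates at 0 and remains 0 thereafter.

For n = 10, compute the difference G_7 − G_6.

1853361269

step 0: 10 = 2^(2 + 1) + 2; sub 3 for 2: 3^(3 + 1) + 3; = 84; G_1 = 84−1 = 83
step 1: 83 = 3^(3 + 1) + 2; sub 4 for 3: 4^(4 + 1) + 2; = 1026; G_2 = 1026−1 = 1025
step 2: 1025 = 4^(4 + 1) + 1; sub 5 for 4: 5^(5 + 1) + 1; = 15626; G_3 = 15626−1 = 15625
step 3: 15625 = 5^(5 + 1); sub 6 for 5: 6^(6 + 1); = 279936; G_4 = 279936−1 = 279935
step 4: 279935 = 5·6^6 + 5·6^5 + 5·6^4 + 5·6^3 + 5·6^2 + 5·6 + 5; sub 7 for 6: 5·7^7 + 5·7^5 + 5·7^4 + 5·7^3 + 5·7^2 + 5·7 + 5; = 4215755; G_5 = 4215755−1 = 4215754
step 5: 4215754 = 5·7^7 + 5·7^5 + 5·7^4 + 5·7^3 + 5·7^2 + 5·7 + 4; sub 8 for 7: 5·8^8 + 5·8^5 + 5·8^4 + 5·8^3 + 5·8^2 + 5·8 + 4; = 84073324; G_6 = 84073324−1 = 84073323
step 6: 84073323 = 5·8^8 + 5·8^5 + 5·8^4 + 5·8^3 + 5·8^2 + 5·8 + 3; sub 9 for 8: 5·9^9 + 5·9^5 + 5·9^4 + 5·9^3 + 5·9^2 + 5·9 + 3; = 1937434593; G_7 = 1937434593−1 = 1937434592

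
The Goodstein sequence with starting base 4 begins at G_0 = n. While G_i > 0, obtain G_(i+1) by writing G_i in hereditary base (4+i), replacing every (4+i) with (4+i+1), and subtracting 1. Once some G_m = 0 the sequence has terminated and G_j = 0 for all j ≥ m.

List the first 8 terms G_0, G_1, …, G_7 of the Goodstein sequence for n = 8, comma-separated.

i=0: 8 = 2·4 (b=4); 4→5: 2·5 = 10; 10−1 = 9
i=1: 9 = 5 + 4 (b=5); 5→6: 6 + 4 = 10; 10−1 = 9
i=2: 9 = 6 + 3 (b=6); 6→7: 7 + 3 = 10; 10−1 = 9
i=3: 9 = 7 + 2 (b=7); 7→8: 8 + 2 = 10; 10−1 = 9
i=4: 9 = 8 + 1 (b=8); 8→9: 9 + 1 = 10; 10−1 = 9
i=5: 9 = 9 (b=9); 9→10: 10 = 10; 10−1 = 9
i=6: 9 = 9 (b=10); 10→11: 9 = 9; 9−1 = 8

8, 9, 9, 9, 9, 9, 9, 8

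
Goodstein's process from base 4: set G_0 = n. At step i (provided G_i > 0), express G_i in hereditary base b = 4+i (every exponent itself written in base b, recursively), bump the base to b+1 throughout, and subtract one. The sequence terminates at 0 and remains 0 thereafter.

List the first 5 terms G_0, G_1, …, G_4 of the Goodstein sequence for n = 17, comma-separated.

17, 25, 35, 39, 43

base 4: 17 = 4^2 + 1; at 5: 5^2 + 1 = 26; next = 25
base 5: 25 = 5^2; at 6: 6^2 = 36; next = 35
base 6: 35 = 5·6 + 5; at 7: 5·7 + 5 = 40; next = 39
base 7: 39 = 5·7 + 4; at 8: 5·8 + 4 = 44; next = 43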